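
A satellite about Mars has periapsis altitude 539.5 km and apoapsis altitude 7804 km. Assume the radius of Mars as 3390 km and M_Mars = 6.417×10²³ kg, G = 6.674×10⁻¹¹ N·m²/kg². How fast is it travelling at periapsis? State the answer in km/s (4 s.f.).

v ≈ 4.017 km/s

μ = GM = 6.674×10⁻¹¹ × 6.417×10²³ = 4.283×10¹³ m³/s².
r_p = 3390 + 539.5 = 3929.5 km = 3.9295×10⁶ m.
r_a = 3390 + 7804 = 11194 km = 1.1194×10⁷ m.
Semi-major axis a = (r_p + r_a)/2 = 7561.8 km = 7.562×10⁶ m.
Vis-viva: v² = μ(2/r − 1/a) = 4.283×10¹³ × (5.090×10⁻⁷ − 1.322×10⁻⁷) = 1.613×10⁷ m²/s².
v = 4017 m/s = 4.017 km/s.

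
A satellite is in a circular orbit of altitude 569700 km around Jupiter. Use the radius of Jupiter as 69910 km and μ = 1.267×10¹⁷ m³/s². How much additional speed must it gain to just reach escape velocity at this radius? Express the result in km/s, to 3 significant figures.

Δv ≈ 5.83 km/s

r = 69910 + 569700 = 639610 km = 6.3961×10⁸ m.
Circular speed v_c = √(μ/r) = 14070 m/s.
Escape speed v_esc = √(2μ/r) = √2 × v_c = 19900 m/s.
Δv = v_esc − v_c = 5830 m/s = 5.830 km/s.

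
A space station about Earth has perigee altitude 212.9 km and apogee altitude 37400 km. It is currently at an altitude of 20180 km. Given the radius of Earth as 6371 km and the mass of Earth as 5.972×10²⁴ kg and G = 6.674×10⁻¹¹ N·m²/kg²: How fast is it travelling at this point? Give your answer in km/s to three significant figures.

μ = GM = 6.674×10⁻¹¹ × 5.972×10²⁴ = 3.986×10¹⁴ m³/s².
r_p = 6371 + 212.9 = 6583.9 km = 6.5839×10⁶ m.
r_a = 6371 + 37400 = 43771 km = 4.3771×10⁷ m.
r = 6371 + 20180 = 26551 km = 2.655×10⁷ m.
Semi-major axis a = (r_p + r_a)/2 = 25177 km = 2.518×10⁷ m.
Vis-viva: v² = μ(2/r − 1/a) = 3.986×10¹⁴ × (7.533×10⁻⁸ − 3.972×10⁻⁸) = 1.419×10⁷ m²/s².
v = 3767 m/s = 3.767 km/s.

v ≈ 3.77 km/s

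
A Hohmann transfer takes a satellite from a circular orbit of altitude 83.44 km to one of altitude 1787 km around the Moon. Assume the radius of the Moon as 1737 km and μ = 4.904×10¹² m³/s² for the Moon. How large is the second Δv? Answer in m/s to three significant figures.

r₁ = 1737 + 83.44 = 1820.4 km = 1.8204×10⁶ m.
r₂ = 1737 + 1787 = 3524.0 km = 3.5240×10⁶ m.
Transfer ellipse a_t = (r₁ + r₂)/2 = 2.672×10⁶ m.
At r₁: circular v_c1 = √(μ/r₁) = 1641 m/s; transfer-perilune v_p = √[μ(2/r₁ − 1/a_t)] = 1885 m/s.
At r₂: circular v_c2 = √(μ/r₂) = 1180 m/s; transfer-apolune v_a = √[μ(2/r₂ − 1/a_t)] = 973.7 m/s.
Δv₂ = v_c2 − v_a = 206.0 m/s.

Δv ≈ 206 m/s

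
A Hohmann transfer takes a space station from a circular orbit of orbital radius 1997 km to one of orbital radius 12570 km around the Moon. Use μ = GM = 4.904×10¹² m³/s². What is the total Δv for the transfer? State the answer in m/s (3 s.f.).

r₁ = 1997 km = 1.997×10⁶ m.
r₂ = 12570 km = 1.257×10⁷ m.
Transfer ellipse a_t = (r₁ + r₂)/2 = 7.284×10⁶ m.
At r₁: circular v_c1 = √(μ/r₁) = 1567 m/s; transfer-perilune v_p = √[μ(2/r₁ − 1/a_t)] = 2059 m/s.
Δv₁ = v_p − v_c1 = 491.6 m/s.
At r₂: circular v_c2 = √(μ/r₂) = 624.6 m/s; transfer-apolune v_a = √[μ(2/r₂ − 1/a_t)] = 327.1 m/s.
Δv₂ = v_c2 − v_a = 297.5 m/s.
Total Δv = Δv₁ + Δv₂ = 789.1 m/s.

Δv_total ≈ 789 m/s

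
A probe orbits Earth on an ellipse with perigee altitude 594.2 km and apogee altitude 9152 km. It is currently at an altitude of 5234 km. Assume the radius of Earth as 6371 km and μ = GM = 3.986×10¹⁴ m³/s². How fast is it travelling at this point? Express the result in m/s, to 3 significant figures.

v ≈ 5770 m/s

r_p = 6371 + 594.2 = 6965.2 km = 6.9652×10⁶ m.
r_a = 6371 + 9152 = 15523 km = 1.5523×10⁷ m.
r = 6371 + 5234 = 11605 km = 1.160×10⁷ m.
Semi-major axis a = (r_p + r_a)/2 = 11244 km = 1.124×10⁷ m.
Vis-viva: v² = μ(2/r − 1/a) = 3.986×10¹⁴ × (1.723×10⁻⁷ − 8.894×10⁻⁸) = 3.324×10⁷ m²/s².
v = 5766 m/s.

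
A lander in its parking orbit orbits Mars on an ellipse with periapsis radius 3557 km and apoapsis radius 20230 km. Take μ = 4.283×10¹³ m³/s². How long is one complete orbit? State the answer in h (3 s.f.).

T ≈ 10.9 h

Semi-major axis a = (r_p + r_a)/2 = (3557.0 + 20230)/2 = 11894 km = 1.189×10⁷ m.
By Kepler's third law T = 2π√(a³/μ) = 2π × 6.267×10³ = 3.938×10⁴ s.
= 10.94 h.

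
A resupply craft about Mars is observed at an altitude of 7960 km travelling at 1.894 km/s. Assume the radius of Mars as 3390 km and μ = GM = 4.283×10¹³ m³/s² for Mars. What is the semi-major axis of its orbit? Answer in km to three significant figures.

r = 3390 + 7960 = 11350 km = 1.135×10⁷ m.
Specific orbital energy ε = v²/2 − μ/r = (1894)²/2 − 4.283×10¹³/1.135×10⁷ = -1.980×10⁶ J/kg.
Since ε = −μ/(2a), a = −μ/(2ε) = 1.082×10⁷ m = 10816 km.

a ≈ 10800 km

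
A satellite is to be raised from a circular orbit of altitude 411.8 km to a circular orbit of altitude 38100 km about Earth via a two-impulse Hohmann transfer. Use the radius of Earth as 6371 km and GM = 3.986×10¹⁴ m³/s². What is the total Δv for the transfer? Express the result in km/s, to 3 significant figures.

r₁ = 6371 + 411.8 = 6782.8 km = 6.7828×10⁶ m.
r₂ = 6371 + 38100 = 44471 km = 4.4471×10⁷ m.
Transfer ellipse a_t = (r₁ + r₂)/2 = 2.563×10⁷ m.
At r₁: circular v_c1 = √(μ/r₁) = 7666 m/s; transfer-perigee v_p = √[μ(2/r₁ − 1/a_t)] = 10100 m/s.
Δv₁ = v_p − v_c1 = 2433 m/s.
At r₂: circular v_c2 = √(μ/r₂) = 2994 m/s; transfer-apogee v_a = √[μ(2/r₂ − 1/a_t)] = 1540 m/s.
Δv₂ = v_c2 − v_a = 1454 m/s.
Total Δv = Δv₁ + Δv₂ = 3886 m/s = 3.886 km/s.

Δv_total ≈ 3.89 km/s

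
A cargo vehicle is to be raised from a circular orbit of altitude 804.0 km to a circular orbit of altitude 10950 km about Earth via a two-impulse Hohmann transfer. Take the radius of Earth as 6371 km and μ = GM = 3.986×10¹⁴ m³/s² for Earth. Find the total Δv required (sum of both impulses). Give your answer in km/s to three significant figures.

Δv_total ≈ 2.54 km/s

r₁ = 6371 + 804.0 = 7175.0 km = 7.1750×10⁶ m.
r₂ = 6371 + 10950 = 17321 km = 1.7321×10⁷ m.
Transfer ellipse a_t = (r₁ + r₂)/2 = 1.225×10⁷ m.
At r₁: circular v_c1 = √(μ/r₁) = 7453 m/s; transfer-perigee v_p = √[μ(2/r₁ − 1/a_t)] = 8864 m/s.
Δv₁ = v_p − v_c1 = 1410 m/s.
At r₂: circular v_c2 = √(μ/r₂) = 4797 m/s; transfer-apogee v_a = √[μ(2/r₂ − 1/a_t)] = 3672 m/s.
Δv₂ = v_c2 − v_a = 1125 m/s.
Total Δv = Δv₁ + Δv₂ = 2536 m/s = 2.536 km/s.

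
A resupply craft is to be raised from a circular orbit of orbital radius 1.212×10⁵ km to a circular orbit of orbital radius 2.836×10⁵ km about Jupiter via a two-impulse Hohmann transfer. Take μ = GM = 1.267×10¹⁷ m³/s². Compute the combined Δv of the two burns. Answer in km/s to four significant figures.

r₁ = 1.212×10⁵ km = 1.212×10⁸ m.
r₂ = 2.836×10⁵ km = 2.836×10⁸ m.
Transfer ellipse a_t = (r₁ + r₂)/2 = 2.024×10⁸ m.
At r₁: circular v_c1 = √(μ/r₁) = 32330 m/s; transfer-perijove v_p = √[μ(2/r₁ − 1/a_t)] = 38270 m/s.
Δv₁ = v_p − v_c1 = 5940 m/s.
At r₂: circular v_c2 = √(μ/r₂) = 21140 m/s; transfer-apojove v_a = √[μ(2/r₂ − 1/a_t)] = 16360 m/s.
Δv₂ = v_c2 − v_a = 4780 m/s.
Total Δv = Δv₁ + Δv₂ = 10720 m/s = 10.72 km/s.

Δv_total ≈ 10.72 km/s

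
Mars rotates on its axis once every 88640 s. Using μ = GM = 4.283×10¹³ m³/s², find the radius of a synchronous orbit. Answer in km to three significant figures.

r_sync ≈ 20400 km

A synchronous orbit has period T, so by Kepler's third law a = (μT²/4π²)^(1/3).
μT²/4π² = 4.283×10¹³ × (8.864×10⁴)² / 39.48 = 8.524×10²¹ m³.
a = 2.043×10⁷ m = 20428 km.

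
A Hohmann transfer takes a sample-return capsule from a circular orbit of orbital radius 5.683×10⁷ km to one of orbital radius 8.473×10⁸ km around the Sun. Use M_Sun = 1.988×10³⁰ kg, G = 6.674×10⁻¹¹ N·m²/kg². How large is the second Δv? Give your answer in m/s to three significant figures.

μ = GM = 6.674×10⁻¹¹ × 1.988×10³⁰ = 1.327×10²⁰ m³/s².
r₁ = 5.683×10⁷ km = 5.683×10¹⁰ m.
r₂ = 8.473×10⁸ km = 8.473×10¹¹ m.
Transfer ellipse a_t = (r₁ + r₂)/2 = 4.521×10¹¹ m.
At r₁: circular v_c1 = √(μ/r₁) = 48320 m/s; transfer-perihelion v_p = √[μ(2/r₁ − 1/a_t)] = 66150 m/s.
At r₂: circular v_c2 = √(μ/r₂) = 12510 m/s; transfer-aphelion v_a = √[μ(2/r₂ − 1/a_t)] = 4437 m/s.
Δv₂ = v_c2 − v_a = 8077 m/s.

Δv ≈ 8080 m/s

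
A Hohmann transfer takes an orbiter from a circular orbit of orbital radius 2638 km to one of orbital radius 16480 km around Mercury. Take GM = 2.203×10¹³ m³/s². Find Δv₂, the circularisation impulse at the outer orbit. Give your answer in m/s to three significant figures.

Δv ≈ 549 m/s

r₁ = 2638 km = 2.638×10⁶ m.
r₂ = 16480 km = 1.648×10⁷ m.
Transfer ellipse a_t = (r₁ + r₂)/2 = 9.559×10⁶ m.
At r₁: circular v_c1 = √(μ/r₁) = 2890 m/s; transfer-periherm v_p = √[μ(2/r₁ − 1/a_t)] = 3794 m/s.
At r₂: circular v_c2 = √(μ/r₂) = 1156 m/s; transfer-apoherm v_a = √[μ(2/r₂ − 1/a_t)] = 607.4 m/s.
Δv₂ = v_c2 − v_a = 548.8 m/s.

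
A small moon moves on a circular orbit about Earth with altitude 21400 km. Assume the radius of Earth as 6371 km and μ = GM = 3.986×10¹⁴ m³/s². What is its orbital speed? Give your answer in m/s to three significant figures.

v ≈ 3790 m/s

r = 6371 + 21400 = 27771 km = 2.7771×10⁷ m.
For a circular orbit v = √(μ/r) = √(3.986×10¹⁴ / 2.777×10⁷) = √(1.435×10⁷) = 3789 m/s.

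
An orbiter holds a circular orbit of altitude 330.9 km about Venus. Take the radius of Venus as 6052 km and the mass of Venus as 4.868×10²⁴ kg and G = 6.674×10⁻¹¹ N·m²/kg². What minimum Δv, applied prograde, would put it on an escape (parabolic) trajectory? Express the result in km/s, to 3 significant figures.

Δv ≈ 2.96 km/s

μ = GM = 6.674×10⁻¹¹ × 4.868×10²⁴ = 3.249×10¹⁴ m³/s².
r = 6052 + 330.9 = 6382.9 km = 6.3829×10⁶ m.
Circular speed v_c = √(μ/r) = 7134 m/s.
Escape speed v_esc = √(2μ/r) = √2 × v_c = 10090 m/s.
Δv = v_esc − v_c = 2955 m/s = 2.955 km/s.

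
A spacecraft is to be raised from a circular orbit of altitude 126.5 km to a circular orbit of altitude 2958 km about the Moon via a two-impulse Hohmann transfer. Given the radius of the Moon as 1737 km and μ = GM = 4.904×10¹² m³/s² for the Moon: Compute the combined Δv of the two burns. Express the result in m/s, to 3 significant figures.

Δv_total ≈ 570 m/s

r₁ = 1737 + 126.5 = 1863.5 km = 1.8635×10⁶ m.
r₂ = 1737 + 2958 = 4695.0 km = 4.6950×10⁶ m.
Transfer ellipse a_t = (r₁ + r₂)/2 = 3.279×10⁶ m.
At r₁: circular v_c1 = √(μ/r₁) = 1622 m/s; transfer-perilune v_p = √[μ(2/r₁ − 1/a_t)] = 1941 m/s.
Δv₁ = v_p − v_c1 = 318.8 m/s.
At r₂: circular v_c2 = √(μ/r₂) = 1022 m/s; transfer-apolune v_a = √[μ(2/r₂ − 1/a_t)] = 770.4 m/s.
Δv₂ = v_c2 − v_a = 251.6 m/s.
Total Δv = Δv₁ + Δv₂ = 570.4 m/s.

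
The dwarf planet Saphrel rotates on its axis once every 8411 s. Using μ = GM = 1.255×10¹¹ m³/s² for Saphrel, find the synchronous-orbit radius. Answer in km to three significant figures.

r_sync ≈ 608 km

A synchronous orbit has period T, so by Kepler's third law a = (μT²/4π²)^(1/3).
μT²/4π² = 1.255×10¹¹ × (8.411×10³)² / 39.48 = 2.249×10¹⁷ m³.
a = 6.081×10⁵ m = 608.13 km.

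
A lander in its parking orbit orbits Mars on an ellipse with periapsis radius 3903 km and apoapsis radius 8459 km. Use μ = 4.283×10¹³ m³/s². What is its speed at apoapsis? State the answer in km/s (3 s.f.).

Semi-major axis a = (r_p + r_a)/2 = 6181.0 km = 6.181×10⁶ m.
Vis-viva: v² = μ(2/r − 1/a) = 4.283×10¹³ × (2.364×10⁻⁷ − 1.618×10⁻⁷) = 3.197×10⁶ m²/s².
v = 1788 m/s = 1.788 km/s.

v ≈ 1.79 km/s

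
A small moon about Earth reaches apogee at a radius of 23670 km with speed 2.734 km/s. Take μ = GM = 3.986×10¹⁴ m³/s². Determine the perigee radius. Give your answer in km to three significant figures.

r_a = 2.367×10⁷ m.
Specific energy ε = v²/2 − μ/r = -1.310×10⁷ J/kg, so a = −μ/(2ε) = 1.521×10⁷ m.
The apsides satisfy r_p + r_a = 2a, so the perigee radius is 2a − r_a = 6.752×10⁶ m = 6751.7 km.

perigee radius ≈ 6750 km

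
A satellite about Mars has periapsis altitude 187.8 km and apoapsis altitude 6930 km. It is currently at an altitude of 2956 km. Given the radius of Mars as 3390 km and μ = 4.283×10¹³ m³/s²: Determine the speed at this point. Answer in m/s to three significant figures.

v ≈ 2710 m/s

r_p = 3390 + 187.8 = 3577.8 km = 3.5778×10⁶ m.
r_a = 3390 + 6930 = 10320 km = 1.0320×10⁷ m.
r = 3390 + 2956 = 6346.0 km = 6.346×10⁶ m.
Semi-major axis a = (r_p + r_a)/2 = 6948.9 km = 6.949×10⁶ m.
Vis-viva: v² = μ(2/r − 1/a) = 4.283×10¹³ × (3.152×10⁻⁷ − 1.439×10⁻⁷) = 7.335×10⁶ m²/s².
v = 2708 m/s.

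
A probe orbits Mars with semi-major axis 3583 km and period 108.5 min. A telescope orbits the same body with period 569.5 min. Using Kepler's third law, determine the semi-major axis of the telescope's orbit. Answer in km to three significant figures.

Kepler's third law: a³ ∝ T², so a₂ = a₁ (T₂/T₁)^(2/3).
T₂/T₁ = 5.249, (T₂/T₁)^(2/3) = 3.020.
a₂ = 3583 × 3.020 = 10820 km.

a₂ ≈ 10800 km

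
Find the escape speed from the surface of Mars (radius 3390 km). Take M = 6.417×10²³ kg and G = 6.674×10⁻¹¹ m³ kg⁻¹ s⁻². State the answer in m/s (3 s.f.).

μ = GM = 6.674×10⁻¹¹ × 6.417×10²³ = 4.283×10¹³ m³/s².
r = R = 3.390×10⁶ m.
Escape speed v_esc = √(2μ/r) = √(2 × 4.283×10¹³ / 3.390×10⁶) = √(2.527×10⁷) = 5027 m/s.

v_esc ≈ 5030 m/s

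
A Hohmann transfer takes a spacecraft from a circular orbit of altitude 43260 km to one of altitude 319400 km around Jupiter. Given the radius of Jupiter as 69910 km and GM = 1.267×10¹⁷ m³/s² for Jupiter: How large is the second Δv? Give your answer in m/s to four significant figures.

Δv ≈ 5932 m/s

r₁ = 69910 + 43260 = 113170 km = 1.1317×10⁸ m.
r₂ = 69910 + 319400 = 389310 km = 3.8931×10⁸ m.
Transfer ellipse a_t = (r₁ + r₂)/2 = 2.512×10⁸ m.
At r₁: circular v_c1 = √(μ/r₁) = 33460 m/s; transfer-perijove v_p = √[μ(2/r₁ − 1/a_t)] = 41650 m/s.
At r₂: circular v_c2 = √(μ/r₂) = 18040 m/s; transfer-apojove v_a = √[μ(2/r₂ − 1/a_t)] = 12110 m/s.
Δv₂ = v_c2 − v_a = 5932 m/s.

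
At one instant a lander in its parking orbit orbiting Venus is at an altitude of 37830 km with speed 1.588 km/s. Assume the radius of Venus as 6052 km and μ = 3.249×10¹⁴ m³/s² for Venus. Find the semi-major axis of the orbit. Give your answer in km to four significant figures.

r = 6052 + 37830 = 43882 km = 4.388×10⁷ m.
Vis-viva rearranged: 1/a = 2/r − v²/μ = 4.558×10⁻⁸ − 7.762×10⁻⁹ = 3.782×10⁻⁸ m⁻¹.
a = 2.644×10⁷ m = 26444 km.

a ≈ 26440 km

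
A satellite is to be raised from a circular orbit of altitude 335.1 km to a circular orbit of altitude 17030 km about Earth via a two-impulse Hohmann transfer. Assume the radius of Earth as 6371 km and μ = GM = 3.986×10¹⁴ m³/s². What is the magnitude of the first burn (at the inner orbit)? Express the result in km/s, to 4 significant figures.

Δv ≈ 1.903 km/s

r₁ = 6371 + 335.1 = 6706.1 km = 6.7061×10⁶ m.
r₂ = 6371 + 17030 = 23401 km = 2.3401×10⁷ m.
Transfer ellipse a_t = (r₁ + r₂)/2 = 1.505×10⁷ m.
At r₁: circular v_c1 = √(μ/r₁) = 7710 m/s; transfer-perigee v_p = √[μ(2/r₁ − 1/a_t)] = 9612 m/s.
Δv₁ = v_p − v_c1 = 1903 m/s.
= 1.903 km/s.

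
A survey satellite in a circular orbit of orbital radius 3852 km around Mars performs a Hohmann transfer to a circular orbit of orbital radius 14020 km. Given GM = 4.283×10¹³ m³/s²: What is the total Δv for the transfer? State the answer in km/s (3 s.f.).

r₁ = 3852 km = 3.852×10⁶ m.
r₂ = 14020 km = 1.402×10⁷ m.
Transfer ellipse a_t = (r₁ + r₂)/2 = 8.936×10⁶ m.
At r₁: circular v_c1 = √(μ/r₁) = 3335 m/s; transfer-periapsis v_p = √[μ(2/r₁ − 1/a_t)] = 4177 m/s.
Δv₁ = v_p − v_c1 = 842.2 m/s.
At r₂: circular v_c2 = √(μ/r₂) = 1748 m/s; transfer-apoapsis v_a = √[μ(2/r₂ − 1/a_t)] = 1148 m/s.
Δv₂ = v_c2 − v_a = 600.3 m/s.
Total Δv = Δv₁ + Δv₂ = 1442 m/s = 1.442 km/s.

Δv_total ≈ 1.44 km/s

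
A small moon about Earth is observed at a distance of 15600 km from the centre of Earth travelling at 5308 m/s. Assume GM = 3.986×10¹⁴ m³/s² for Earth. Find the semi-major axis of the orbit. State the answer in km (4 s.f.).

a ≈ 17390 km

r = 1.560×10⁷ m.
Vis-viva rearranged: 1/a = 2/r − v²/μ = 1.282×10⁻⁷ − 7.068×10⁻⁸ = 5.752×10⁻⁸ m⁻¹.
a = 1.739×10⁷ m = 17385 km.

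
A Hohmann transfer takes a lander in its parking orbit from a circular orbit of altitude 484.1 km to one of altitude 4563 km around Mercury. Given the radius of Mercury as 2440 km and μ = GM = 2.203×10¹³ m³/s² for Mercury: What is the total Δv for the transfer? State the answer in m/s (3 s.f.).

r₁ = 2440 + 484.1 = 2924.1 km = 2.9241×10⁶ m.
r₂ = 2440 + 4563 = 7003.0 km = 7.0030×10⁶ m.
Transfer ellipse a_t = (r₁ + r₂)/2 = 4.964×10⁶ m.
At r₁: circular v_c1 = √(μ/r₁) = 2745 m/s; transfer-periherm v_p = √[μ(2/r₁ − 1/a_t)] = 3260 m/s.
Δv₁ = v_p − v_c1 = 515.5 m/s.
At r₂: circular v_c2 = √(μ/r₂) = 1774 m/s; transfer-apoherm v_a = √[μ(2/r₂ − 1/a_t)] = 1361 m/s.
Δv₂ = v_c2 − v_a = 412.3 m/s.
Total Δv = Δv₁ + Δv₂ = 927.8 m/s.

Δv_total ≈ 928 m/s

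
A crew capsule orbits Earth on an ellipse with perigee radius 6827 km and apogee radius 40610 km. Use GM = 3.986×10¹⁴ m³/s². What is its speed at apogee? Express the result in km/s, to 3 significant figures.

Semi-major axis a = (r_p + r_a)/2 = 23718 km = 2.372×10⁷ m.
Vis-viva: v² = μ(2/r − 1/a) = 3.986×10¹⁴ × (4.925×10⁻⁸ − 4.216×10⁻⁸) = 2.825×10⁶ m²/s².
v = 1681 m/s = 1.681 km/s.

v ≈ 1.68 km/s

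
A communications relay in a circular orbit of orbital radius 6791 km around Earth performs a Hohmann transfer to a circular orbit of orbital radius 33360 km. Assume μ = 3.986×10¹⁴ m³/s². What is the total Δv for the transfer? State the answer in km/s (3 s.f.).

r₁ = 6791 km = 6.791×10⁶ m.
r₂ = 33360 km = 3.336×10⁷ m.
Transfer ellipse a_t = (r₁ + r₂)/2 = 2.008×10⁷ m.
At r₁: circular v_c1 = √(μ/r₁) = 7661 m/s; transfer-perigee v_p = √[μ(2/r₁ − 1/a_t)] = 9876 m/s.
Δv₁ = v_p − v_c1 = 2215 m/s.
At r₂: circular v_c2 = √(μ/r₂) = 3457 m/s; transfer-apogee v_a = √[μ(2/r₂ − 1/a_t)] = 2010 m/s.
Δv₂ = v_c2 − v_a = 1446 m/s.
Total Δv = Δv₁ + Δv₂ = 3661 m/s = 3.661 km/s.

Δv_total ≈ 3.66 km/s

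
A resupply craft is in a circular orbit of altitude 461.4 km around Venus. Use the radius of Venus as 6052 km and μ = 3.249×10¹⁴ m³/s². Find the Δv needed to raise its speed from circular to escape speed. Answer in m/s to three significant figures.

r = 6052 + 461.4 = 6513.4 km = 6.5134×10⁶ m.
Circular speed v_c = √(μ/r) = 7063 m/s.
Escape speed v_esc = √(2μ/r) = √2 × v_c = 9988 m/s.
Δv = v_esc − v_c = 2925 m/s.

Δv ≈ 2930 m/s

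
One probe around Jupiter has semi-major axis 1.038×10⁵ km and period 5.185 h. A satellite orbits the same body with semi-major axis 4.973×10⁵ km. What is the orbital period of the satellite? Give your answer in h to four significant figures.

Kepler's third law: T² ∝ a³, so T₂ = T₁ (a₂/a₁)^(3/2).
a₂/a₁ = 4.791, (a₂/a₁)^(3/2) = 10.49.
T₂ = 5.185 × 10.49 = 54.37 h.

T₂ ≈ 54.37 h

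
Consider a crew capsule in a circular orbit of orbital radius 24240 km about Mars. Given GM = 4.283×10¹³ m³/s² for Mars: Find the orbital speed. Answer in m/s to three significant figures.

v ≈ 1330 m/s

r = 24240 km = 2.424×10⁷ m.
For a circular orbit v = √(μ/r) = √(4.283×10¹³ / 2.424×10⁷) = √(1.767×10⁶) = 1329 m/s.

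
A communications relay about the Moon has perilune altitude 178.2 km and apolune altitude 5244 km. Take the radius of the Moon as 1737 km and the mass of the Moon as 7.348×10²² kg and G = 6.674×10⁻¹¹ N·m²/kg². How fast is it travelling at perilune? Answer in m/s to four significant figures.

v ≈ 2005 m/s

μ = GM = 6.674×10⁻¹¹ × 7.348×10²² = 4.904×10¹² m³/s².
r_p = 1737 + 178.2 = 1915.2 km = 1.9152×10⁶ m.
r_a = 1737 + 5244 = 6981.0 km = 6.9810×10⁶ m.
Semi-major axis a = (r_p + r_a)/2 = 4448.1 km = 4.448×10⁶ m.
Vis-viva: v² = μ(2/r − 1/a) = 4.904×10¹² × (1.044×10⁻⁶ − 2.248×10⁻⁷) = 4.019×10⁶ m²/s².
v = 2005 m/s.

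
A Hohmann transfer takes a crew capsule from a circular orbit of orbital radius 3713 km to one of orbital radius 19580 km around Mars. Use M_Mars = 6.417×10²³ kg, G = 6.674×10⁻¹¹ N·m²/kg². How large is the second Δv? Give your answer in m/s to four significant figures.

Δv ≈ 643.9 m/s

μ = GM = 6.674×10⁻¹¹ × 6.417×10²³ = 4.283×10¹³ m³/s².
r₁ = 3713 km = 3.713×10⁶ m.
r₂ = 19580 km = 1.958×10⁷ m.
Transfer ellipse a_t = (r₁ + r₂)/2 = 1.165×10⁷ m.
At r₁: circular v_c1 = √(μ/r₁) = 3396 m/s; transfer-periapsis v_p = √[μ(2/r₁ − 1/a_t)] = 4404 m/s.
At r₂: circular v_c2 = √(μ/r₂) = 1479 m/s; transfer-apoapsis v_a = √[μ(2/r₂ − 1/a_t)] = 835.1 m/s.
Δv₂ = v_c2 − v_a = 643.9 m/s.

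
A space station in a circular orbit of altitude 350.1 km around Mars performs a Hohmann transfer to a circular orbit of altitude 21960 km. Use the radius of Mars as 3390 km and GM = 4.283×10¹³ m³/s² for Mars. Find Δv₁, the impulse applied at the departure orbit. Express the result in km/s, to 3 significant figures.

r₁ = 3390 + 350.1 = 3740.1 km = 3.7401×10⁶ m.
r₂ = 3390 + 21960 = 25350 km = 2.5350×10⁷ m.
Transfer ellipse a_t = (r₁ + r₂)/2 = 1.455×10⁷ m.
At r₁: circular v_c1 = √(μ/r₁) = 3384 m/s; transfer-periapsis v_p = √[μ(2/r₁ − 1/a_t)] = 4467 m/s.
Δv₁ = v_p − v_c1 = 1083 m/s.
= 1.083 km/s.

Δv ≈ 1.08 km/s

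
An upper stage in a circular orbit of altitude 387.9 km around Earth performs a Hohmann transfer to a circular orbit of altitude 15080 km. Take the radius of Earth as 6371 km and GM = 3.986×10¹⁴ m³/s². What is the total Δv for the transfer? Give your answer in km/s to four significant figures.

Δv_total ≈ 3.118 km/s

r₁ = 6371 + 387.9 = 6758.9 km = 6.7589×10⁶ m.
r₂ = 6371 + 15080 = 21451 km = 2.1451×10⁷ m.
Transfer ellipse a_t = (r₁ + r₂)/2 = 1.410×10⁷ m.
At r₁: circular v_c1 = √(μ/r₁) = 7679 m/s; transfer-perigee v_p = √[μ(2/r₁ − 1/a_t)] = 9470 m/s.
Δv₁ = v_p − v_c1 = 1791 m/s.
At r₂: circular v_c2 = √(μ/r₂) = 4311 m/s; transfer-apogee v_a = √[μ(2/r₂ − 1/a_t)] = 2984 m/s.
Δv₂ = v_c2 − v_a = 1327 m/s.
Total Δv = Δv₁ + Δv₂ = 3118 m/s = 3.118 km/s.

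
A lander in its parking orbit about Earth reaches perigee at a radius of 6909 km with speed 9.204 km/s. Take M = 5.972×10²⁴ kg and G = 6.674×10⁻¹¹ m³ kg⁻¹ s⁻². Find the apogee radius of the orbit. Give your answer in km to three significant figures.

apogee radius ≈ 19100 km

μ = GM = 6.674×10⁻¹¹ × 5.972×10²⁴ = 3.986×10¹⁴ m³/s².
r_p = 6.909×10⁶ m.
Specific energy ε = v²/2 − μ/r = -1.533×10⁷ J/kg, so a = −μ/(2ε) = 1.300×10⁷ m.
The apsides satisfy r_p + r_a = 2a, so the apogee radius is 2a − r_p = 1.909×10⁷ m = 19087 km.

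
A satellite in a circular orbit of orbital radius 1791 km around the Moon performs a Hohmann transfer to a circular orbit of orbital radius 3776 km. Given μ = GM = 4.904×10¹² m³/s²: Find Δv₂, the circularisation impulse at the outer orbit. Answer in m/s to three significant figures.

Δv ≈ 225 m/s

r₁ = 1791 km = 1.791×10⁶ m.
r₂ = 3776 km = 3.776×10⁶ m.
Transfer ellipse a_t = (r₁ + r₂)/2 = 2.784×10⁶ m.
At r₁: circular v_c1 = √(μ/r₁) = 1655 m/s; transfer-perilune v_p = √[μ(2/r₁ − 1/a_t)] = 1927 m/s.
At r₂: circular v_c2 = √(μ/r₂) = 1140 m/s; transfer-apolune v_a = √[μ(2/r₂ − 1/a_t)] = 914.1 m/s.
Δv₂ = v_c2 − v_a = 225.5 m/s.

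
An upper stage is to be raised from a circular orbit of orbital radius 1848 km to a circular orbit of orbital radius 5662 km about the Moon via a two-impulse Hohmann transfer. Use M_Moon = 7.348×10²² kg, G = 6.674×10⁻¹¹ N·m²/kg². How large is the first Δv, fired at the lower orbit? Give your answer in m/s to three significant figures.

μ = GM = 6.674×10⁻¹¹ × 7.348×10²² = 4.904×10¹² m³/s².
r₁ = 1848 km = 1.848×10⁶ m.
r₂ = 5662 km = 5.662×10⁶ m.
Transfer ellipse a_t = (r₁ + r₂)/2 = 3.755×10⁶ m.
At r₁: circular v_c1 = √(μ/r₁) = 1629 m/s; transfer-perilune v_p = √[μ(2/r₁ − 1/a_t)] = 2000 m/s.
Δv₁ = v_p − v_c1 = 371.3 m/s.

Δv ≈ 371 m/s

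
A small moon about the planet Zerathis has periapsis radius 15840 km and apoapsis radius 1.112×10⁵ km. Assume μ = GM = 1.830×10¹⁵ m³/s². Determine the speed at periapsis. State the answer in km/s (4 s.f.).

Semi-major axis a = (r_p + r_a)/2 = 63520 km = 6.352×10⁷ m.
Vis-viva: v² = μ(2/r − 1/a) = 1.830×10¹⁵ × (1.263×10⁻⁷ − 1.574×10⁻⁸) = 2.023×10⁸ m²/s².
v = 14220 m/s = 14.22 km/s.

v ≈ 14.22 km/s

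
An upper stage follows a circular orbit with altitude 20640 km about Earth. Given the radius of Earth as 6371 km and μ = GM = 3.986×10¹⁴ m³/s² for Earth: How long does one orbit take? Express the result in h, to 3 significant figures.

T ≈ 12.3 h

r = 6371 + 20640 = 27011 km = 2.7011×10⁷ m.
Kepler's third law: T = 2π√(r³/μ) = 2π√((2.701×10⁷)³ / 3.986×10¹⁴).
r³/μ = 4.944×10⁷ s², so T = 2π × 7.031×10³ = 4.418×10⁴ s.
Converting: 4.418×10⁴ s ÷ 3600 = 12.27 h.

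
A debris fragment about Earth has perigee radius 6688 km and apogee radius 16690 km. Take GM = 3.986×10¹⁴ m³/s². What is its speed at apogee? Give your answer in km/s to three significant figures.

Semi-major axis a = (r_p + r_a)/2 = 11689 km = 1.169×10⁷ m.
Vis-viva: v² = μ(2/r − 1/a) = 3.986×10¹⁴ × (1.198×10⁻⁷ − 8.555×10⁻⁸) = 1.366×10⁷ m²/s².
v = 3697 m/s = 3.697 km/s.

v ≈ 3.70 km/s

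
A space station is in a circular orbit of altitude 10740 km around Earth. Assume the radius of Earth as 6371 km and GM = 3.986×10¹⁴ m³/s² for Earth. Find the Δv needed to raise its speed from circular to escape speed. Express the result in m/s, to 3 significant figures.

Δv ≈ 2000 m/s

r = 6371 + 10740 = 17111 km = 1.7111×10⁷ m.
Circular speed v_c = √(μ/r) = 4826 m/s.
Escape speed v_esc = √(2μ/r) = √2 × v_c = 6826 m/s.
Δv = v_esc − v_c = 1999 m/s.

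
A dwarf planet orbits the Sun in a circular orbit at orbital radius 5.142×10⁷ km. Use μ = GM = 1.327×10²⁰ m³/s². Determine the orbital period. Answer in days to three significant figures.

T ≈ 73.6 days

r = 5.142×10⁷ km = 5.142×10¹⁰ m.
Kepler's third law: T = 2π√(r³/μ) = 2π√((5.142×10¹⁰)³ / 1.327×10²⁰).
r³/μ = 1.025×10¹² s², so T = 2π × 1.012×10⁶ = 6.360×10⁶ s.
Converting: 6.360×10⁶ s ÷ 86400 = 73.61 days.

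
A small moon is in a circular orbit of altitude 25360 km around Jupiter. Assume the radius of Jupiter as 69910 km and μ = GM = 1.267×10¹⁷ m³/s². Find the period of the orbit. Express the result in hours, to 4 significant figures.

r = 69910 + 25360 = 95270 km = 9.5270×10⁷ m.
Kepler's third law: T = 2π√(r³/μ) = 2π√((9.527×10⁷)³ / 1.267×10¹⁷).
r³/μ = 6.825×10⁶ s², so T = 2π × 2.612×10³ = 1.641×10⁴ s.
Converting: 1.641×10⁴ s ÷ 3600 = 4.560 hours.

T ≈ 4.560 hours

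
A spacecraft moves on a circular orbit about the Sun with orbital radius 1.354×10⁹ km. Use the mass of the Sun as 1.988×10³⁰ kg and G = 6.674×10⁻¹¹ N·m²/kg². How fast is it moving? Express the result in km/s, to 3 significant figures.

v ≈ 9.90 km/s

μ = GM = 6.674×10⁻¹¹ × 1.988×10³⁰ = 1.327×10²⁰ m³/s².
r = 1.354×10⁹ km = 1.354×10¹² m.
For a circular orbit v = √(μ/r) = √(1.327×10²⁰ / 1.354×10¹²) = √(9.799×10⁷) = 9899 m/s.
That is 9.899 km/s.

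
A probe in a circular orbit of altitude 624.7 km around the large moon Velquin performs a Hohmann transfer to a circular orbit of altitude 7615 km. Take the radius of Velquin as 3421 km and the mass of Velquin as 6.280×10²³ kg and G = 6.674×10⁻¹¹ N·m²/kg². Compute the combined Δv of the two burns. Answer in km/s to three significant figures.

Δv_total ≈ 1.20 km/s

μ = GM = 6.674×10⁻¹¹ × 6.280×10²³ = 4.191×10¹³ m³/s².
r₁ = 3421 + 624.7 = 4045.7 km = 4.0457×10⁶ m.
r₂ = 3421 + 7615 = 11036 km = 1.1036×10⁷ m.
Transfer ellipse a_t = (r₁ + r₂)/2 = 7.541×10⁶ m.
At r₁: circular v_c1 = √(μ/r₁) = 3219 m/s; transfer-periapsis v_p = √[μ(2/r₁ − 1/a_t)] = 3894 m/s.
Δv₁ = v_p − v_c1 = 675.1 m/s.
At r₂: circular v_c2 = √(μ/r₂) = 1949 m/s; transfer-apoapsis v_a = √[μ(2/r₂ − 1/a_t)] = 1427 m/s.
Δv₂ = v_c2 − v_a = 521.4 m/s.
Total Δv = Δv₁ + Δv₂ = 1196 m/s = 1.196 km/s.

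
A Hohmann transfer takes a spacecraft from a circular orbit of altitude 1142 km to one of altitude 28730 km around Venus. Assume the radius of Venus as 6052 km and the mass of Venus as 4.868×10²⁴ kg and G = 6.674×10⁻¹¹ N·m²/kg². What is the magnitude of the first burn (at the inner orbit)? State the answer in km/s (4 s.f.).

μ = GM = 6.674×10⁻¹¹ × 4.868×10²⁴ = 3.249×10¹⁴ m³/s².
r₁ = 6052 + 1142 = 7194.0 km = 7.1940×10⁶ m.
r₂ = 6052 + 28730 = 34782 km = 3.4782×10⁷ m.
Transfer ellipse a_t = (r₁ + r₂)/2 = 2.099×10⁷ m.
At r₁: circular v_c1 = √(μ/r₁) = 6720 m/s; transfer-periapsis v_p = √[μ(2/r₁ − 1/a_t)] = 8651 m/s.
Δv₁ = v_p − v_c1 = 1931 m/s.
= 1.931 km/s.

Δv ≈ 1.931 km/s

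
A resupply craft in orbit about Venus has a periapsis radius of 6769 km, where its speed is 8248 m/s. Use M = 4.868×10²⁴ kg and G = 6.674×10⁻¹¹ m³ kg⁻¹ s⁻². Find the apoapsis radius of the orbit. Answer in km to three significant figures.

apoapsis radius ≈ 16500 km

μ = GM = 6.674×10⁻¹¹ × 4.868×10²⁴ = 3.249×10¹⁴ m³/s².
r_p = 6.769×10⁶ m.
Specific energy ε = v²/2 − μ/r = -1.398×10⁷ J/kg, so a = −μ/(2ε) = 1.162×10⁷ m.
The apsides satisfy r_p + r_a = 2a, so the apoapsis radius is 2a − r_p = 1.647×10⁷ m = 16467 km.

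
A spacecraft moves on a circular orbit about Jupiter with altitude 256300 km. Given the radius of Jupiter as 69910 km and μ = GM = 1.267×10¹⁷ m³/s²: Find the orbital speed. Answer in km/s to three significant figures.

r = 69910 + 256300 = 326210 km = 3.2621×10⁸ m.
For a circular orbit v = √(μ/r) = √(1.267×10¹⁷ / 3.262×10⁸) = √(3.884×10⁸) = 19710 m/s.
That is 19.71 km/s.

v ≈ 19.7 km/s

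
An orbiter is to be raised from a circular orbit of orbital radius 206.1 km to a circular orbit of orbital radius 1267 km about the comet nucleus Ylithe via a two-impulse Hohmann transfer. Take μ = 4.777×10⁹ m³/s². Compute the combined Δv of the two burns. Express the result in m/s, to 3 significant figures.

r₁ = 206.1 km = 2.061×10⁵ m.
r₂ = 1267 km = 1.267×10⁶ m.
Transfer ellipse a_t = (r₁ + r₂)/2 = 7.366×10⁵ m.
At r₁: circular v_c1 = √(μ/r₁) = 152.2 m/s; transfer-periapsis v_p = √[μ(2/r₁ − 1/a_t)] = 199.7 m/s.
Δv₁ = v_p − v_c1 = 47.43 m/s.
At r₂: circular v_c2 = √(μ/r₂) = 61.40 m/s; transfer-apoapsis v_a = √[μ(2/r₂ − 1/a_t)] = 32.48 m/s.
Δv₂ = v_c2 − v_a = 28.92 m/s.
Total Δv = Δv₁ + Δv₂ = 76.35 m/s.

Δv_total ≈ 76.4 m/s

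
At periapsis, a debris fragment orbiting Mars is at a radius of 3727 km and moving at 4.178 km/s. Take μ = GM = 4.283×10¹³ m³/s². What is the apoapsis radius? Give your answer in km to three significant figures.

r_p = 3.727×10⁶ m.
Specific energy ε = v²/2 − μ/r = -2.764×10⁶ J/kg, so a = −μ/(2ε) = 7.748×10⁶ m.
The apsides satisfy r_p + r_a = 2a, so the apoapsis radius is 2a − r_p = 1.177×10⁷ m = 11769 km.

apoapsis radius ≈ 11800 km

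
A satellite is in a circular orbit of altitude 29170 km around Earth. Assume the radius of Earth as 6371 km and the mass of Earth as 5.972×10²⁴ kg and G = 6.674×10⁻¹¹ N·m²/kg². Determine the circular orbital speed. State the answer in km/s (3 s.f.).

μ = GM = 6.674×10⁻¹¹ × 5.972×10²⁴ = 3.986×10¹⁴ m³/s².
r = 6371 + 29170 = 35541 km = 3.5541×10⁷ m.
For a circular orbit v = √(μ/r) = √(3.986×10¹⁴ / 3.554×10⁷) = √(1.121×10⁷) = 3349 m/s.
That is 3.349 km/s.

v ≈ 3.35 km/s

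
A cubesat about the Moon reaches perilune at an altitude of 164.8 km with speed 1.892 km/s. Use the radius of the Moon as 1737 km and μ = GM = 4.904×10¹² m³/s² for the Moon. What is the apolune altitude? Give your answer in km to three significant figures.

apolune altitude ≈ 2580 km

r_p = 1737 + 164.8 = 1901.8 km = 1.902×10⁶ m.
Specific energy ε = v²/2 − μ/r = -7.888×10⁵ J/kg, so a = −μ/(2ε) = 3.109×10⁶ m.
The apsides satisfy r_p + r_a = 2a, so the apolune radius is 2a − r_p = 4.315×10⁶ m = 4315.4 km.
Apolune altitude = 4315.4 − 1737 = 2578.4 km.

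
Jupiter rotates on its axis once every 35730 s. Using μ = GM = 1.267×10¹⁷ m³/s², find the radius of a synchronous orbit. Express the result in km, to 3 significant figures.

r_sync ≈ 1.60×10⁵ km

A synchronous orbit has period T, so by Kepler's third law a = (μT²/4π²)^(1/3).
μT²/4π² = 1.267×10¹⁷ × (3.573×10⁴)² / 39.48 = 4.097×10²⁴ m³.
a = 1.600×10⁸ m = 1.6002×10⁵ km.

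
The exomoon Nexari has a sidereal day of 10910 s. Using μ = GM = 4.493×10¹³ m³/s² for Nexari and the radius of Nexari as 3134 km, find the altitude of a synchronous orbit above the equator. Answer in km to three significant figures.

A synchronous orbit has period T, so by Kepler's third law a = (μT²/4π²)^(1/3).
μT²/4π² = 4.493×10¹³ × (1.091×10⁴)² / 39.48 = 1.355×10²⁰ m³.
a = 5.136×10⁶ m = 5135.8 km.
Altitude h = a − R = 5135.8 − 3134 = 2001.8 km.

h_sync ≈ 2000 km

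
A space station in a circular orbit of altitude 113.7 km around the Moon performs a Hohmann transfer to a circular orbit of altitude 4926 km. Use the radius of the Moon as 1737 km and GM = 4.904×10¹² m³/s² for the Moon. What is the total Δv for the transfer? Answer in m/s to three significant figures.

Δv_total ≈ 701 m/s

r₁ = 1737 + 113.7 = 1850.7 km = 1.8507×10⁶ m.
r₂ = 1737 + 4926 = 6663.0 km = 6.6630×10⁶ m.
Transfer ellipse a_t = (r₁ + r₂)/2 = 4.257×10⁶ m.
At r₁: circular v_c1 = √(μ/r₁) = 1628 m/s; transfer-perilune v_p = √[μ(2/r₁ − 1/a_t)] = 2037 m/s.
Δv₁ = v_p − v_c1 = 408.7 m/s.
At r₂: circular v_c2 = √(μ/r₂) = 857.9 m/s; transfer-apolune v_a = √[μ(2/r₂ − 1/a_t)] = 565.7 m/s.
Δv₂ = v_c2 − v_a = 292.2 m/s.
Total Δv = Δv₁ + Δv₂ = 701.0 m/s.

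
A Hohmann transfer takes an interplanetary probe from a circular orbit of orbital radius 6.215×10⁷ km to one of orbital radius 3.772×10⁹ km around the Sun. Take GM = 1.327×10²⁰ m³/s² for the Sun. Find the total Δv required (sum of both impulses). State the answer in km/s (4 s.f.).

Δv_total ≈ 23.47 km/s

r₁ = 6.215×10⁷ km = 6.215×10¹⁰ m.
r₂ = 3.772×10⁹ km = 3.772×10¹² m.
Transfer ellipse a_t = (r₁ + r₂)/2 = 1.917×10¹² m.
At r₁: circular v_c1 = √(μ/r₁) = 46210 m/s; transfer-perihelion v_p = √[μ(2/r₁ − 1/a_t)] = 64820 m/s.
Δv₁ = v_p − v_c1 = 18610 m/s.
At r₂: circular v_c2 = √(μ/r₂) = 5931 m/s; transfer-aphelion v_a = √[μ(2/r₂ − 1/a_t)] = 1068 m/s.
Δv₂ = v_c2 − v_a = 4863 m/s.
Total Δv = Δv₁ + Δv₂ = 23470 m/s = 23.47 km/s.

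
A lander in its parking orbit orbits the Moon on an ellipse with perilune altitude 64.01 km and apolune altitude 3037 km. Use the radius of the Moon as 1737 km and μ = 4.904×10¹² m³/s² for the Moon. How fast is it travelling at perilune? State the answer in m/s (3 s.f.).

r_p = 1737 + 64.01 = 1801.0 km = 1.8010×10⁶ m.
r_a = 1737 + 3037 = 4774.0 km = 4.7740×10⁶ m.
Semi-major axis a = (r_p + r_a)/2 = 3287.5 km = 3.288×10⁶ m.
Vis-viva: v² = μ(2/r − 1/a) = 4.904×10¹² × (1.110×10⁻⁶ − 3.042×10⁻⁷) = 3.954×10⁶ m²/s².
v = 1988 m/s.

v ≈ 1990 m/s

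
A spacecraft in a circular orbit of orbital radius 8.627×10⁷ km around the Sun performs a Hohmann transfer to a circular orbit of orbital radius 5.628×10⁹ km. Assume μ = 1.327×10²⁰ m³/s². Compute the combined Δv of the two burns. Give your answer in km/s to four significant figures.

r₁ = 8.627×10⁷ km = 8.627×10¹⁰ m.
r₂ = 5.628×10⁹ km = 5.628×10¹² m.
Transfer ellipse a_t = (r₁ + r₂)/2 = 2.857×10¹² m.
At r₁: circular v_c1 = √(μ/r₁) = 39220 m/s; transfer-perihelion v_p = √[μ(2/r₁ − 1/a_t)] = 55040 m/s.
Δv₁ = v_p − v_c1 = 15830 m/s.
At r₂: circular v_c2 = √(μ/r₂) = 4856 m/s; transfer-aphelion v_a = √[μ(2/r₂ − 1/a_t)] = 843.8 m/s.
Δv₂ = v_c2 − v_a = 4012 m/s.
Total Δv = Δv₁ + Δv₂ = 19840 m/s = 19.84 km/s.

Δv_total ≈ 19.84 km/s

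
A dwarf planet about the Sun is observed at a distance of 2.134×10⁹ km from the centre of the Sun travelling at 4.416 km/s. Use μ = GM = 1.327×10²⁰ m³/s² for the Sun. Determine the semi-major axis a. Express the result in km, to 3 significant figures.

r = 2.134×10¹² m.
Vis-viva rearranged: 1/a = 2/r − v²/μ = 9.372×10⁻¹³ − 1.470×10⁻¹³ = 7.903×10⁻¹³ m⁻¹.
a = 1.265×10¹² m = 1.2654×10⁹ km.

a ≈ 1.27×10⁹ km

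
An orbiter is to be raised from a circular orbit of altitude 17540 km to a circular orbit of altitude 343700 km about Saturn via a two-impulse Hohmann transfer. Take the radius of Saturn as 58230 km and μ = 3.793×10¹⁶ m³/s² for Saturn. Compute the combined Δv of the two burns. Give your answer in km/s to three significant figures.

Δv_total ≈ 10.9 km/s

r₁ = 58230 + 17540 = 75770 km = 7.5770×10⁷ m.
r₂ = 58230 + 343700 = 401930 km = 4.0193×10⁸ m.
Transfer ellipse a_t = (r₁ + r₂)/2 = 2.388×10⁸ m.
At r₁: circular v_c1 = √(μ/r₁) = 22370 m/s; transfer-perikrone v_p = √[μ(2/r₁ − 1/a_t)] = 29020 m/s.
Δv₁ = v_p − v_c1 = 6650 m/s.
At r₂: circular v_c2 = √(μ/r₂) = 9714 m/s; transfer-apokrone v_a = √[μ(2/r₂ − 1/a_t)] = 5471 m/s.
Δv₂ = v_c2 − v_a = 4243 m/s.
Total Δv = Δv₁ + Δv₂ = 10890 m/s = 10.89 km/s.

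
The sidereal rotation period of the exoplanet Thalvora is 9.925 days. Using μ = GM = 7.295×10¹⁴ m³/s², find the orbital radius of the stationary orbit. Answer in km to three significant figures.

r_sync ≈ 2.39×10⁵ km

T = 9.925 days = 8.575×10⁵ s.
A synchronous orbit has period T, so by Kepler's third law a = (μT²/4π²)^(1/3).
μT²/4π² = 7.295×10¹⁴ × (8.575×10⁵)² / 39.48 = 1.359×10²⁵ m³.
a = 2.386×10⁸ m = 2.3863×10⁵ km.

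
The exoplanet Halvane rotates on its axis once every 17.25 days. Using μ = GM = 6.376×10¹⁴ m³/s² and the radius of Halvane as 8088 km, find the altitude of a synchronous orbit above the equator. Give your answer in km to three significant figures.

T = 17.25 days = 1.490×10⁶ s.
A synchronous orbit has period T, so by Kepler's third law a = (μT²/4π²)^(1/3).
μT²/4π² = 6.376×10¹⁴ × (1.490×10⁶)² / 39.48 = 3.588×10²⁵ m³.
a = 3.298×10⁸ m = 3.2981×10⁵ km.
Altitude h = a − R = 3.2981×10⁵ − 8088 = 3.2172×10⁵ km.

h_sync ≈ 3.22×10⁵ km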